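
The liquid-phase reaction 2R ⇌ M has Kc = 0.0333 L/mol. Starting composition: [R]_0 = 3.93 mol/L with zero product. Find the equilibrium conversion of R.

Let X = conversion of R; extent ξ = 3.93X/2 mol/L.
Concentrations: [R] = 3.93 − 3.93X; [M] = 1.97X.
Kc = [M] / ([R]^2).
Equating to 0.0333 L/mol: the physical root is X = 0.177.

X = 0.177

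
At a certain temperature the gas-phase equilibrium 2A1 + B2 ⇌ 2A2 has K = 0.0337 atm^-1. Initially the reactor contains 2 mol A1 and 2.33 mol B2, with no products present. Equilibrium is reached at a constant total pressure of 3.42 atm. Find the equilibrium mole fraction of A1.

Basis: 2 mol A1 initially; let X = conversion of A1. Extent ξ = X.
At extent ξ: n_A1 = 2 − 2X; n_B2 = 2.33 − X; n_A2 = 2X.
Summing: n_T = 4.33 − X.
With p_i = (n_i/n_T)P, K = p_A2^2 / (p_A1^2 p_B2).
Setting this equal to 0.0337 atm^-1 and taking the physical root (0 < X < 1) gives X = 0.196.
Then n_A1 = 1.61, n_T = 4.13, so y_A1 = 0.389.

y_A1 = 0.389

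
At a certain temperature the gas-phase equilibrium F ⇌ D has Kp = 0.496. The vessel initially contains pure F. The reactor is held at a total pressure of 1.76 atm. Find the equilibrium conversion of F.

Basis: 1 mol F initially; let X = conversion of F. Extent ξ = X.
At extent ξ: n_F = 1 − X; n_D = X.
n_T stays at 1 (no change in mole number).
Mole fractions y_i = n_i/n_T; Kp = p_D / (p_F) with p_i = y_i·P.
Setting this equal to 0.496 and taking the physical root (0 < X < 1) gives X = 0.332.

X = 0.332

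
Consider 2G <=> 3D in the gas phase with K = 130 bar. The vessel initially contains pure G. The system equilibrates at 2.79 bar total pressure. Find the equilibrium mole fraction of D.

Let X = conversion of G (basis 1 mol G); extent of reaction ξ = 0.5X.
Mole table: n_G = 1 − X; n_D = 1.5X.
Total moles n_T = 1 + 0.5X.
y_i = n_i/n_T, p_i = y_i·P. K = p_D^3 / (p_G^2).
Substituting and setting equal to 130 bar gives a polynomial in X; the root in (0,1) is X = 0.829.
Then n_D = 1.24, n_T = 1.41, so y_D = 0.879.

y_D = 0.879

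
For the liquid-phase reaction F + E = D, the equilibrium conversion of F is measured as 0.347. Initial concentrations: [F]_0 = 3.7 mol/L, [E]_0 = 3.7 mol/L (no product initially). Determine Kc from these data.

Let X = conversion of F.
Concentrations: [F] = 3.7 − 3.7X; [E] = 3.7 − 3.7X; [D] = 3.7X.
At X = 0.347: [F] = 2.42, [E] = 2.42, [D] = 1.28.
Kc = [D] / ([F] [E]) = 0.22 L/mol.

Kc = 0.22 L/mol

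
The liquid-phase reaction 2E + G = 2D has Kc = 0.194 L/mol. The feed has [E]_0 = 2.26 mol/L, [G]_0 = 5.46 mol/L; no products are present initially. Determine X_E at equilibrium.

Let X = conversion of E; extent ξ = 2.26X/2 mol/L.
Concentrations: [E] = 2.26 − 2.26X; [G] = 5.46 − 1.13X; [D] = 2.26X.
Kc = [D]^2 / ([E]^2 [G]).
Setting equal to 0.194 and solving for X on (0,1) gives X = 0.494.

X = 0.494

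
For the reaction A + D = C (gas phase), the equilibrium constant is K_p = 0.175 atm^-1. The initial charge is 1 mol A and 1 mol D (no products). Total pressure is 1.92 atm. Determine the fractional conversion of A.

X = 0.135

Take 1 mol A as basis and let X be its fractional conversion, so ξ = X.
Species balance: n_A = 1 − X; n_D = 1 − X; n_C = X.
Total moles n_T = 2 − X.
y_i = n_i/n_T, p_i = y_i·P. K_p = p_C / (p_A p_D).
This yields a degree-2 equation in X; solving on (0,1), X = 0.135.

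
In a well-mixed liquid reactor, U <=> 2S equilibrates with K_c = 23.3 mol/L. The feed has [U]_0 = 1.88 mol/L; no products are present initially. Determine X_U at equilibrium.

X = 0.796

Let X = conversion of U; extent ξ = 1.88·X mol/L.
Concentrations: [U] = 1.88 − 1.88X; [S] = 3.76X.
K_c = [S]^2 / ([U]).
Setting equal to 23.3 and solving for X on (0,1) gives X = 0.796.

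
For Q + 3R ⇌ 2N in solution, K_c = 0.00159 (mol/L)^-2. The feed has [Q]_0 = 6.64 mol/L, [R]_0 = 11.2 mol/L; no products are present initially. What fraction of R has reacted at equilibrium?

X = 0.285

Let X = conversion of R; extent ξ = 11.2X/3 mol/L.
Concentrations: [Q] = 6.64 − 3.73X; [R] = 11.2 − 11.2X; [N] = 7.47X.
K_c = [N]^2 / ([Q] [R]^3).
Equating to 0.00159 (mol/L)^-2: the physical root is X = 0.285.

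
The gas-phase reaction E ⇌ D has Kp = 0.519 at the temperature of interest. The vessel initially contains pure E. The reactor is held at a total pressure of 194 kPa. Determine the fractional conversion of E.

X = 0.342

Basis: 1 mol E initially; let X = conversion of E. Extent ξ = X.
Species balance: n_E = 1 − X; n_D = X.
Since Δν = 0, n_T = 1 throughout.
y_i = n_i/n_T, p_i = y_i·P. Kp = p_D / (p_E).
This yields a degree-1 equation in X; solving on (0,1), X = 0.342.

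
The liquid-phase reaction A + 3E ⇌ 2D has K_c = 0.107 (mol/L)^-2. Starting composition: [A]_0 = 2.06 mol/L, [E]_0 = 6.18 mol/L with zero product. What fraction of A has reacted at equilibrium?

Let X = conversion of A; extent ξ = 2.06·X mol/L.
Concentrations: [A] = 2.06 − 2.06X; [E] = 6.18 − 6.18X; [D] = 4.12X.
K_c = [D]^2 / ([A] [E]^3).
This equals 0.107 at X = 0.478 (the root in 0 < X < 1).

X = 0.478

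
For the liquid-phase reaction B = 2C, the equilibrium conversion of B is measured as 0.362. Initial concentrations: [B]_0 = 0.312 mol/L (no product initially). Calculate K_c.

Let X = conversion of B.
Concentrations: [B] = 0.312 − 0.312X; [C] = 0.624X.
At X = 0.362: [B] = 0.199, [C] = 0.226.
K_c = [C]^2 / ([B]) = 0.256 mol/L.

K_c = 0.256 mol/L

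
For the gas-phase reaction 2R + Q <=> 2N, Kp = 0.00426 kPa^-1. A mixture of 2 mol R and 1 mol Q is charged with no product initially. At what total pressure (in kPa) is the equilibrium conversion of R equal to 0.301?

Let X = conversion of R (basis 2 mol R); extent of reaction ξ = X.
Moles: n_R = 2 − 2X; n_Q = 1 − X; n_N = 2X.
Summing: n_T = 3 − X.
Kp = p_N^2 / (p_R^2 p_Q) with p_i = (n_i/n_T)·P.
At X = 0.301: the mole-fraction product g(X) = Π y_i^ν_i = 0.716. Since Kp = g(X)·P^{-1}, P = (g/Kp)^(1/1) = (0.716/0.00426)^(1/1) = 168 kPa.

P = 168 kPa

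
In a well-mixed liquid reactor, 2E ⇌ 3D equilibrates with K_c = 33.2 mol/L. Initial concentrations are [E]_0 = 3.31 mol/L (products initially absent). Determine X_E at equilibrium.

Let X = conversion of E; extent ξ = 3.31X/2 mol/L.
Concentrations: [E] = 3.31 − 3.31X; [D] = 4.96X.
K_c = [D]^3 / ([E]^2).
Equating to 33.2 mol/L: the physical root is X = 0.677.

X = 0.677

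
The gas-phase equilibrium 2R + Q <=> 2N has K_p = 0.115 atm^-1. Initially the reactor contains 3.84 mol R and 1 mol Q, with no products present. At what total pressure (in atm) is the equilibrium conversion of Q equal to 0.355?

Let X = conversion of Q (basis 1 mol Q); extent of reaction ξ = X.
Moles: n_R = 3.84 − 2X; n_Q = 1 − X; n_N = 2X.
Summing: n_T = 4.84 − X.
K_p = p_N^2 / (p_R^2 p_Q) with p_i = (n_i/n_T)·P.
At X = 0.355: the mole-fraction product g(X) = Π y_i^ν_i = 0.3578. Since K_p = g(X)·P^{-1}, P = (g/K_p)^(1/1) = (0.3578/0.115)^(1/1) = 3.11 atm.

P = 3.11 atm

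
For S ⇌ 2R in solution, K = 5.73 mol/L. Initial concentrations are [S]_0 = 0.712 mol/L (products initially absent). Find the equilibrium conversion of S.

Let X = conversion of S; extent ξ = 0.712·X mol/L.
Concentrations: [S] = 0.712 − 0.712X; [R] = 1.42X.
K = [R]^2 / ([S]).
This equals 5.73 at X = 0.733 (the root in 0 < X < 1).

X = 0.733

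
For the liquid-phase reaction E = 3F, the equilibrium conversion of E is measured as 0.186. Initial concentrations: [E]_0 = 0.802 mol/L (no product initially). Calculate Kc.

Let X = conversion of E.
Concentrations: [E] = 0.802 − 0.802X; [F] = 2.41X.
At X = 0.186: [E] = 0.653, [F] = 0.448.
Kc = [F]^3 / ([E]) = 0.137 (mol/L)^2.

Kc = 0.137 (mol/L)^2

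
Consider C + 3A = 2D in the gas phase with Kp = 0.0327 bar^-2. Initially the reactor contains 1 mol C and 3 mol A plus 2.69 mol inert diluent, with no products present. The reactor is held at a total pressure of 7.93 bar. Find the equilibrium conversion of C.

Let X = conversion of C (basis 1 mol C); extent of reaction ξ = X.
Mole table: n_C = 1 − X; n_A = 3 − 3X; n_D = 2X; n_I = 2.69 (inert).
n_T = Σnᵢ = 6.69 − 2X.
Mole fractions y_i = n_i/n_T; Kp = p_D^2 / (p_C p_A^3) with p_i = y_i·P.
Equating to 0.0327 bar^-2 and solving on 0 < X < 1: X = 0.300.

X = 0.300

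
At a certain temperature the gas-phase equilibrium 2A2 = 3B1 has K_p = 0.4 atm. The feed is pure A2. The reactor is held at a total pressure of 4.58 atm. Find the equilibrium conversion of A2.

X = 0.253

Take 1 mol A2 as basis and let X be its fractional conversion, so ξ = 0.5X.
At extent ξ: n_A2 = 1 − X; n_B1 = 1.5X.
Total moles n_T = 1 + 0.5X.
y_i = n_i/n_T, p_i = y_i·P. K_p = p_B1^3 / (p_A2^2).
Equating to 0.4 atm and solving on 0 < X < 1: X = 0.253.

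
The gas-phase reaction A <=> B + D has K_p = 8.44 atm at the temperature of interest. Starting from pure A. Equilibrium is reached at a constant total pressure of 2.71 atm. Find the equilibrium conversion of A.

X = 0.870

Basis: 1 mol A initially; let X = conversion of A. Extent ξ = X.
Mole table: n_A = 1 − X; n_B = X; n_D = X.
Summing: n_T = 1 + X.
Mole fractions y_i = n_i/n_T; K_p = p_B p_D / (p_A) with p_i = y_i·P.
Equating to 8.44 atm and solving on 0 < X < 1: X = 0.870.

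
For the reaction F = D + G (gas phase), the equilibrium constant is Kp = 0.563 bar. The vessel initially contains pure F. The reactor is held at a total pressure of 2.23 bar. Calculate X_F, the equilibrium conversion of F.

Take 1 mol F as basis and let X be its fractional conversion, so ξ = X.
Mole table: n_F = 1 − X; n_D = X; n_G = X.
n_T = Σnᵢ = 1 + X.
Mole fractions y_i = n_i/n_T; Kp = p_D p_G / (p_F) with p_i = y_i·P.
Substituting and setting equal to 0.563 bar gives a polynomial in X; the root in (0,1) is X = 0.449.

X = 0.449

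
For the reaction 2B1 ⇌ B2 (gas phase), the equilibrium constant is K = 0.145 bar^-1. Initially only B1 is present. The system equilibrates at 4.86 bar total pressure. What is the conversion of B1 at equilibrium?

Basis: 1 mol B1 initially; let X = conversion of B1. Extent ξ = 0.5X.
At extent ξ: n_B1 = 1 − X; n_B2 = 0.5X.
Total moles n_T = 1 − 0.5X.
With p_i = (n_i/n_T)P, K = p_B2 / (p_B1^2).
Equating to 0.145 bar^-1 and solving on 0 < X < 1: X = 0.488.

X = 0.488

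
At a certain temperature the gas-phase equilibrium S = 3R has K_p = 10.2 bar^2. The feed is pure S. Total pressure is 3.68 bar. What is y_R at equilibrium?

Basis: 1 mol S initially; let X = conversion of S. Extent ξ = X.
Species balance: n_S = 1 − X; n_R = 3X.
Summing: n_T = 1 + 2X.
With p_i = (n_i/n_T)P, K_p = p_R^3 / (p_S).
Equating to 10.2 bar^2 and solving on 0 < X < 1: X = 0.377.
Then n_R = 1.13, n_T = 1.75, so y_R = 0.645.

y_R = 0.645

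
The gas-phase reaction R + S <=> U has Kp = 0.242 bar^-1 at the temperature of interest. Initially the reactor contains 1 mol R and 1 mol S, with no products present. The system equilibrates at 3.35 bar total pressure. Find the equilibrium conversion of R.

X = 0.257

Let X = conversion of R (basis 1 mol R); extent of reaction ξ = X.
Mole table: n_R = 1 − X; n_S = 1 − X; n_U = X.
Total moles n_T = 2 − X.
With p_i = (n_i/n_T)P, Kp = p_U / (p_R p_S).
Substituting and setting equal to 0.242 bar^-1 gives a polynomial in X; the root in (0,1) is X = 0.257.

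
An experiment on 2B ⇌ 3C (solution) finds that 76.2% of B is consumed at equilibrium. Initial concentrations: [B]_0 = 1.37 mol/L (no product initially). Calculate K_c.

K_c = 36.1 mol/L

Let X = conversion of B.
Concentrations: [B] = 1.37 − 1.37X; [C] = 2.06X.
At X = 0.762: [B] = 0.326, [C] = 1.57.
K_c = [C]^3 / ([B]^2) = 36.1 mol/L.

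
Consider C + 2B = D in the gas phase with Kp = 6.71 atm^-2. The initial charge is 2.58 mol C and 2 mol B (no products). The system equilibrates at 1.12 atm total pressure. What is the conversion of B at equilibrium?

Let X = conversion of B (basis 2 mol B); extent of reaction ξ = X.
Moles: n_C = 2.58 − X; n_B = 2 − 2X; n_D = X.
Total moles n_T = 4.58 − 2X.
With p_i = (n_i/n_T)P, Kp = p_D / (p_C p_B^2).
Substituting and setting equal to 6.71 atm^-2 gives a polynomial in X; the root in (0,1) is X = 0.669.

X = 0.669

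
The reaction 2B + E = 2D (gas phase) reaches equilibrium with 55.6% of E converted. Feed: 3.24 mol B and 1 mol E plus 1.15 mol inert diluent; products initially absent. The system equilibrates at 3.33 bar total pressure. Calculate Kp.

Take 1 mol E as basis and let X be its fractional conversion, so ξ = X.
Mole table: n_B = 3.24 − 2X; n_E = 1 − X; n_D = 2X; n_I = 1.15 (inert).
Total moles n_T = 5.39 − X.
At X = 0.556: n_B = 2.13, n_E = 0.444, n_D = 1.11, n_T = 4.83.
p_i = (n_i/n_T)·P. Kp = p_D^2 / (p_B^2 p_E) = 0.893 bar^-1.

Kp = 0.893 bar^-1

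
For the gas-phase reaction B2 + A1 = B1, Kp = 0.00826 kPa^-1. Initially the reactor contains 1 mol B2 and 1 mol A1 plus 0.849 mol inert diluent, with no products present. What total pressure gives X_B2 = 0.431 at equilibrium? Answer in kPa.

P = 390 kPa

Basis: 1 mol B2 initially; let X = conversion of B2. Extent ξ = X.
Moles: n_B2 = 1 − X; n_A1 = 1 − X; n_B1 = X; n_I = 0.849 (inert).
Total moles n_T = 2.85 − X.
Kp = p_B1 / (p_B2 p_A1) with p_i = (n_i/n_T)·P.
At X = 0.431: the mole-fraction product g(X) = Π y_i^ν_i = 3.219. Since Kp = g(X)·P^{-1}, P = (g/Kp)^(1/1) = (3.219/0.00826)^(1/1) = 390 kPa.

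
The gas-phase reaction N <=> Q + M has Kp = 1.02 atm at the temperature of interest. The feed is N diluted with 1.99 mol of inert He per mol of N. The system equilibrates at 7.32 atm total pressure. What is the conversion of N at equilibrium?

Basis: 1 mol N initially; let X = conversion of N. Extent ξ = X.
Mole table: n_N = 1 − X; n_Q = X; n_M = X; n_I = 1.99 (inert).
Total moles n_T = 2.99 + X.
y_i = n_i/n_T, p_i = y_i·P. Kp = p_Q p_M / (p_N).
This yields a degree-2 equation in X; solving on (0,1), X = 0.495.

X = 0.495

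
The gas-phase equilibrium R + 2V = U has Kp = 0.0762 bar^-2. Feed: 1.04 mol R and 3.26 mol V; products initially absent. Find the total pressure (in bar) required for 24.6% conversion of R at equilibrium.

Take 1.04 mol R as basis and let X be its fractional conversion, so ξ = 1.04X.
Mole table: n_R = 1.04 − 1.04X; n_V = 3.26 − 2.08X; n_U = 1.04X.
Total moles n_T = 4.3 − 2.08X.
Kp = p_U / (p_R p_V^2) with p_i = (n_i/n_T)·P.
At X = 0.246: the mole-fraction product g(X) = Π y_i^ν_i = 0.6199. Since Kp = g(X)·P^{-2}, P = (g/Kp)^(1/2) = (0.6199/0.0762)^(1/2) = 2.85 bar.

P = 2.85 bar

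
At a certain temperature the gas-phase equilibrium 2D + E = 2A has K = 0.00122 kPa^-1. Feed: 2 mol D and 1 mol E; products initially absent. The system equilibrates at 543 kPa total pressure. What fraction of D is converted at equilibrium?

X = 0.294

Basis: 2 mol D initially; let X = conversion of D. Extent ξ = X.
Species balance: n_D = 2 − 2X; n_E = 1 − X; n_A = 2X.
n_T = Σnᵢ = 3 − X.
Mole fractions y_i = n_i/n_T; K = p_A^2 / (p_D^2 p_E) with p_i = y_i·P.
Equating to 0.00122 kPa^-1 and solving on 0 < X < 1: X = 0.294.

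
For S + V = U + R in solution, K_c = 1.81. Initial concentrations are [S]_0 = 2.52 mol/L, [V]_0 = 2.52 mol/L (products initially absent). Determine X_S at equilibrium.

Let X = conversion of S; extent ξ = 2.52·X mol/L.
Concentrations: [S] = 2.52 − 2.52X; [V] = 2.52 − 2.52X; [U] = 2.52X; [R] = 2.52X.
K_c = [U] [R] / ([S] [V]).
This equals 1.81 at X = 0.574 (the root in 0 < X < 1).

X = 0.574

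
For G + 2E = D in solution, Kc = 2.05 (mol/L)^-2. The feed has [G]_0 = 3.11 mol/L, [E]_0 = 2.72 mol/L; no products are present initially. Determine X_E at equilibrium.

X = 0.810

Let X = conversion of E; extent ξ = 2.72X/2 mol/L.
Concentrations: [G] = 3.11 − 1.36X; [E] = 2.72 − 2.72X; [D] = 1.36X.
Kc = [D] / ([G] [E]^2).
This equals 2.05 at X = 0.810 (the root in 0 < X < 1).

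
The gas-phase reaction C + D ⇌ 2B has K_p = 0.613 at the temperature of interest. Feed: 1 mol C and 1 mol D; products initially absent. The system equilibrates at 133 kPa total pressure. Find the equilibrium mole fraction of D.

y_D = 0.359

Take 1 mol C as basis and let X be its fractional conversion, so ξ = X.
Moles: n_C = 1 − X; n_D = 1 − X; n_B = 2X.
Total moles n_T = 2 (Δν = 0, constant).
With p_i = (n_i/n_T)P, K_p = p_B^2 / (p_C p_D).
This yields a degree-2 equation in X; solving on (0,1), X = 0.281.
Then n_D = 0.719, n_T = 2, so y_D = 0.359.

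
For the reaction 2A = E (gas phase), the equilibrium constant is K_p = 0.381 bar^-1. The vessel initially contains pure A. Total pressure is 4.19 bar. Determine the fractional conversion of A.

Take 1 mol A as basis and let X be its fractional conversion, so ξ = 0.5X.
At extent ξ: n_A = 1 − X; n_E = 0.5X.
Total moles n_T = 1 − 0.5X.
Mole fractions y_i = n_i/n_T; K_p = p_E / (p_A^2) with p_i = y_i·P.
This yields a degree-2 equation in X; solving on (0,1), X = 0.632.

X = 0.632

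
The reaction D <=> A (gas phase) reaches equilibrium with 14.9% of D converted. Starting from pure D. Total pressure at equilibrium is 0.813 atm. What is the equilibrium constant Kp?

Let X = conversion of D (basis 1 mol D); extent of reaction ξ = X.
Mole table: n_D = 1 − X; n_A = X.
Total moles n_T = 1 (Δν = 0, constant).
At X = 0.149: n_D = 0.851, n_A = 0.149, n_T = 1.
p_i = (n_i/n_T)·P. Kp = p_A / (p_D) = 0.175.

Kp = 0.175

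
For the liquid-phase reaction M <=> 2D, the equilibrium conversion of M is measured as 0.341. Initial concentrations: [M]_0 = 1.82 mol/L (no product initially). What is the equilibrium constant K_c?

K_c = 1.28 mol/L

Let X = conversion of M.
Concentrations: [M] = 1.82 − 1.82X; [D] = 3.64X.
At X = 0.341: [M] = 1.2, [D] = 1.24.
K_c = [D]^2 / ([M]) = 1.28 mol/L.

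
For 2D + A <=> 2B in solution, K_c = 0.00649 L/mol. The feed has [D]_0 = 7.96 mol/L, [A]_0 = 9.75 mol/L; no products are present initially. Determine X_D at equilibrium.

Let X = conversion of D; extent ξ = 7.96X/2 mol/L.
Concentrations: [D] = 7.96 − 7.96X; [A] = 9.75 − 3.98X; [B] = 7.96X.
K_c = [B]^2 / ([D]^2 [A]).
Solving K_c = 0.00649 for X ∈ (0,1): X = 0.194.

X = 0.194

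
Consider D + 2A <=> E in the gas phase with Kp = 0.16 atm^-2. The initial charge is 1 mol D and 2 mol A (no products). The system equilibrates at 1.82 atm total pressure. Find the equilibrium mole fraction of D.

y_D = 0.312

Basis: 1 mol D initially; let X = conversion of D. Extent ξ = X.
Moles: n_D = 1 − X; n_A = 2 − 2X; n_E = X.
Summing: n_T = 3 − 2X.
y_i = n_i/n_T, p_i = y_i·P. Kp = p_E / (p_D p_A^2).
Substituting and setting equal to 0.16 atm^-2 gives a polynomial in X; the root in (0,1) is X = 0.171.
Then n_D = 0.829, n_T = 2.66, so y_D = 0.312.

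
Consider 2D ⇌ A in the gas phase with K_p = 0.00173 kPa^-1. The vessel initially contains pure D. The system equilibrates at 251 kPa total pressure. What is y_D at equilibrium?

Basis: 1 mol D initially; let X = conversion of D. Extent ξ = 0.5X.
Moles: n_D = 1 − X; n_A = 0.5X.
Summing: n_T = 1 − 0.5X.
y_i = n_i/n_T, p_i = y_i·P. K_p = p_A / (p_D^2).
Substituting and setting equal to 0.00173 kPa^-1 gives a polynomial in X; the root in (0,1) is X = 0.396.
Then n_D = 0.604, n_T = 0.802, so y_D = 0.753.

y_D = 0.753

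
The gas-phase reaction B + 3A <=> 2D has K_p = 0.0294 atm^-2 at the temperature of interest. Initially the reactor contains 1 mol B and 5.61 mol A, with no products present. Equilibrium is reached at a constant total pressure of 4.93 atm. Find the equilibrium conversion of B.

Take 1 mol B as basis and let X be its fractional conversion, so ξ = X.
At extent ξ: n_B = 1 − X; n_A = 5.61 − 3X; n_D = 2X.
Summing: n_T = 6.61 − 2X.
y_i = n_i/n_T, p_i = y_i·P. K_p = p_D^2 / (p_B p_A^3).
Setting this equal to 0.0294 atm^-2 and taking the physical root (0 < X < 1) gives X = 0.468.

X = 0.468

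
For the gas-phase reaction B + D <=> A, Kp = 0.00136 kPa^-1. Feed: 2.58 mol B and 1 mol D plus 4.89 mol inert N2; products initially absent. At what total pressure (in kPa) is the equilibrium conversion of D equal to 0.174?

P = 534 kPa

Let X = conversion of D (basis 1 mol D); extent of reaction ξ = X.
At extent ξ: n_B = 2.58 − X; n_D = 1 − X; n_A = X; n_I = 4.89 (inert).
Summing: n_T = 8.47 − X.
Kp = p_A / (p_B p_D) with p_i = (n_i/n_T)·P.
At X = 0.174: the mole-fraction product g(X) = Π y_i^ν_i = 0.7263. Since Kp = g(X)·P^{-1}, P = (g/Kp)^(1/1) = (0.7263/0.00136)^(1/1) = 534 kPa.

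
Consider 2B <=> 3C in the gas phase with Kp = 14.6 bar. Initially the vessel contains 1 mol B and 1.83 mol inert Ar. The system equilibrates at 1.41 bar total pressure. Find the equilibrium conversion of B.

Let X = conversion of B (basis 1 mol B); extent of reaction ξ = 0.5X.
Moles: n_B = 1 − X; n_C = 1.5X; n_I = 1.83 (inert).
Total moles n_T = 2.83 + 0.5X.
y_i = n_i/n_T, p_i = y_i·P. Kp = p_C^3 / (p_B^2).
Setting this equal to 14.6 bar and taking the physical root (0 < X < 1) gives X = 0.781.

X = 0.781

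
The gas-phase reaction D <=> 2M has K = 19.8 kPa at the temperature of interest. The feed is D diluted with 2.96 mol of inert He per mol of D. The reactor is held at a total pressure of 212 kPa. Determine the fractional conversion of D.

Basis: 1 mol D initially; let X = conversion of D. Extent ξ = X.
Moles: n_D = 1 − X; n_M = 2X; n_I = 2.96 (inert).
Total moles n_T = 3.96 + X.
With p_i = (n_i/n_T)P, K = p_M^2 / (p_D).
Substituting and setting equal to 19.8 kPa gives a polynomial in X; the root in (0,1) is X = 0.269.

X = 0.269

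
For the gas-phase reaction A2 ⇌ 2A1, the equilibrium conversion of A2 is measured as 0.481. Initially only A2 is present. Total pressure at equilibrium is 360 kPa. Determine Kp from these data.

Basis: 1 mol A2 initially; let X = conversion of A2. Extent ξ = X.
Species balance: n_A2 = 1 − X; n_A1 = 2X.
Total moles n_T = 1 + X.
At X = 0.481: n_A2 = 0.519, n_A1 = 0.962, n_T = 1.48.
p_i = (n_i/n_T)·P. Kp = p_A1^2 / (p_A2) = 433 kPa.

Kp = 433 kPa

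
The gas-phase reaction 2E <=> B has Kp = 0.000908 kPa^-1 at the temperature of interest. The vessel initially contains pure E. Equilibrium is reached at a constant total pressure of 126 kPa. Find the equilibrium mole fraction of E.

y_E = 0.906

Basis: 1 mol E initially; let X = conversion of E. Extent ξ = 0.5X.
Moles: n_E = 1 − X; n_B = 0.5X.
Summing: n_T = 1 − 0.5X.
y_i = n_i/n_T, p_i = y_i·P. Kp = p_B / (p_E^2).
This yields a degree-2 equation in X; solving on (0,1), X = 0.172.
Then n_E = 0.828, n_T = 0.914, so y_E = 0.906.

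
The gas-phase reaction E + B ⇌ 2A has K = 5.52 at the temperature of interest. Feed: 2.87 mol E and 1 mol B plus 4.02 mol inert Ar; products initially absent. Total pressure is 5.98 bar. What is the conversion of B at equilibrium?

X = 0.786

Let X = conversion of B (basis 1 mol B); extent of reaction ξ = X.
Moles: n_E = 2.87 − X; n_B = 1 − X; n_A = 2X; n_I = 4.02 (inert).
Since Δν = 0, n_T = 7.89 throughout.
Mole fractions y_i = n_i/n_T; K = p_A^2 / (p_E p_B) with p_i = y_i·P.
Equating to 5.52 and solving on 0 < X < 1: X = 0.786.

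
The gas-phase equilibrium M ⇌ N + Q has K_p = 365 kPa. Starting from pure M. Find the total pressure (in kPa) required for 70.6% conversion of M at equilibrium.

P = 367 kPa

Let X = conversion of M (basis 1 mol M); extent of reaction ξ = X.
Species balance: n_M = 1 − X; n_N = X; n_Q = X.
n_T = Σnᵢ = 1 + X.
K_p = p_N p_Q / (p_M) with p_i = (n_i/n_T)·P.
At X = 0.706: the mole-fraction product g(X) = Π y_i^ν_i = 0.9938. Since K_p = g(X)·P^{1}, P = (K_p/g)^(1/1) = (365/0.9938)^(1/1) = 367 kPa.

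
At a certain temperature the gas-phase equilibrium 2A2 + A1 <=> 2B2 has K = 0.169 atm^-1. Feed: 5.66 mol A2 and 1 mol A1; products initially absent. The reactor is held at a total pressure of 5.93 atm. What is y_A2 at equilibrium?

Take 1 mol A1 as basis and let X be its fractional conversion, so ξ = X.
At extent ξ: n_A2 = 5.66 − 2X; n_A1 = 1 − X; n_B2 = 2X.
n_T = Σnᵢ = 6.66 − X.
Mole fractions y_i = n_i/n_T; K = p_B2^2 / (p_A2^2 p_A1) with p_i = y_i·P.
Equating to 0.169 atm^-1 and solving on 0 < X < 1: X = 0.586.
Then n_A2 = 4.49, n_T = 6.07, so y_A2 = 0.739.

y_A2 = 0.739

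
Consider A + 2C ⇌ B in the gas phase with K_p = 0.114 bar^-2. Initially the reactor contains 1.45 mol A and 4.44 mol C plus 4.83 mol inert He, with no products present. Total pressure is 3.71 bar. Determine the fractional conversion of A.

X = 0.187

Basis: 1.45 mol A initially; let X = conversion of A. Extent ξ = 1.45X.
Moles: n_A = 1.45 − 1.45X; n_C = 4.44 − 2.9X; n_B = 1.45X; n_I = 4.83 (inert).
Total moles n_T = 10.7 − 2.9X.
With p_i = (n_i/n_T)P, K_p = p_B / (p_A p_C^2).
This yields a degree-3 equation in X; solving on (0,1), X = 0.187.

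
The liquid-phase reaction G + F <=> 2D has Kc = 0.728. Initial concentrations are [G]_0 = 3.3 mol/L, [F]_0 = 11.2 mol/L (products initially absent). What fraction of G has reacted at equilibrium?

Let X = conversion of G; extent ξ = 3.3·X mol/L.
Concentrations: [G] = 3.3 − 3.3X; [F] = 11.2 − 3.3X; [D] = 6.6X.
Kc = [D]^2 / ([G] [F]).
Solving Kc = 0.728 for X ∈ (0,1): X = 0.508.

X = 0.508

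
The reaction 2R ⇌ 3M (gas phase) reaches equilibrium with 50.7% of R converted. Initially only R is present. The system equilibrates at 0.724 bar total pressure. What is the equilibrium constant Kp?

Basis: 1 mol R initially; let X = conversion of R. Extent ξ = 0.5X.
Species balance: n_R = 1 − X; n_M = 1.5X.
n_T = Σnᵢ = 1 + 0.5X.
At X = 0.507: n_R = 0.493, n_M = 0.76, n_T = 1.25.
p_i = (n_i/n_T)·P. Kp = p_M^3 / (p_R^2) = 1.05 bar.

Kp = 1.05 bar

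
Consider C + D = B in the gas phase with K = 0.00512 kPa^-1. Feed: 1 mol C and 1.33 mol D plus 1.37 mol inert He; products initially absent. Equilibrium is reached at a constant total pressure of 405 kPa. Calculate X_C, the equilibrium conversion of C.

X = 0.374

Basis: 1 mol C initially; let X = conversion of C. Extent ξ = X.
Species balance: n_C = 1 − X; n_D = 1.33 − X; n_B = X; n_I = 1.37 (inert).
Total moles n_T = 3.7 − X.
Mole fractions y_i = n_i/n_T; K = p_B / (p_C p_D) with p_i = y_i·P.
Equating to 0.00512 kPa^-1 and solving on 0 < X < 1: X = 0.374.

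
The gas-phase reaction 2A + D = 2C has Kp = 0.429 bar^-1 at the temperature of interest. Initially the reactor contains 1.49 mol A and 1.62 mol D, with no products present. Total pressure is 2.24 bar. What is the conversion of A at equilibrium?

Take 1.49 mol A as basis and let X be its fractional conversion, so ξ = 0.745X.
At extent ξ: n_A = 1.49 − 1.49X; n_D = 1.62 − 0.745X; n_C = 1.49X.
Total moles n_T = 3.11 − 0.745X.
With p_i = (n_i/n_T)P, Kp = p_C^2 / (p_A^2 p_D).
This yields a degree-3 equation in X; solving on (0,1), X = 0.402.

X = 0.402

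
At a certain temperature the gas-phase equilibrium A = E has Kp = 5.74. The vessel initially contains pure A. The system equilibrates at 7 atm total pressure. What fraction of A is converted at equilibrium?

Basis: 1 mol A initially; let X = conversion of A. Extent ξ = X.
Species balance: n_A = 1 − X; n_E = X.
Total moles n_T = 1 (Δν = 0, constant).
Mole fractions y_i = n_i/n_T; Kp = p_E / (p_A) with p_i = y_i·P.
This yields a degree-1 equation in X; solving on (0,1), X = 0.852.

X = 0.852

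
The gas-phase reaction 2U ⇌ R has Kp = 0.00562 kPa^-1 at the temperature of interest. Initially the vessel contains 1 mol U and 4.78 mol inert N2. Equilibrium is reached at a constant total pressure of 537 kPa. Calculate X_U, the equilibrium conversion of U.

Let X = conversion of U (basis 1 mol U); extent of reaction ξ = 0.5X.
Species balance: n_U = 1 − X; n_R = 0.5X; n_I = 4.78 (inert).
Total moles n_T = 5.78 − 0.5X.
Mole fractions y_i = n_i/n_T; Kp = p_R / (p_U^2) with p_i = y_i·P.
This yields a degree-2 equation in X; solving on (0,1), X = 0.395.

X = 0.395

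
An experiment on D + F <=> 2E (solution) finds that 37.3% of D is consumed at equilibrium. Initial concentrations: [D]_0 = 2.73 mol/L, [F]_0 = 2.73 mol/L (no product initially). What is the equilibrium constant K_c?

Let X = conversion of D.
Concentrations: [D] = 2.73 − 2.73X; [F] = 2.73 − 2.73X; [E] = 5.46X.
At X = 0.373: [D] = 1.71, [F] = 1.71, [E] = 2.04.
K_c = [E]^2 / ([D] [F]) = 1.42.

K_c = 1.42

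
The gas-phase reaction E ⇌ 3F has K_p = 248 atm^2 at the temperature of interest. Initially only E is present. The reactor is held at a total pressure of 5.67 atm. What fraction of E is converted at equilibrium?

X = 0.759

Let X = conversion of E (basis 1 mol E); extent of reaction ξ = X.
Mole table: n_E = 1 − X; n_F = 3X.
Summing: n_T = 1 + 2X.
Mole fractions y_i = n_i/n_T; K_p = p_F^3 / (p_E) with p_i = y_i·P.
This yields a degree-3 equation in X; solving on (0,1), X = 0.759.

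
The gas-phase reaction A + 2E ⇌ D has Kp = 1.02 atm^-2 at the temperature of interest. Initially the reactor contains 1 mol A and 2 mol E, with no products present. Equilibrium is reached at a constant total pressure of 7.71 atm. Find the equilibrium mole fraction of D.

y_D = 0.595

Let X = conversion of A (basis 1 mol A); extent of reaction ξ = X.
Moles: n_A = 1 − X; n_E = 2 − 2X; n_D = X.
Summing: n_T = 3 − 2X.
With p_i = (n_i/n_T)P, Kp = p_D / (p_A p_E^2).
Equating to 1.02 atm^-2 and solving on 0 < X < 1: X = 0.815.
Then n_D = 0.815, n_T = 1.37, so y_D = 0.595.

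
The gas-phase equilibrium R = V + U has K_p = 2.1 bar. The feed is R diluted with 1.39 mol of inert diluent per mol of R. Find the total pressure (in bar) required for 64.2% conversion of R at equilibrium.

P = 5.53 bar

Take 1 mol R as basis and let X be its fractional conversion, so ξ = X.
At extent ξ: n_R = 1 − X; n_V = X; n_U = X; n_I = 1.39 (inert).
Total moles n_T = 2.39 + X.
K_p = p_V p_U / (p_R) with p_i = (n_i/n_T)·P.
At X = 0.642: the mole-fraction product g(X) = Π y_i^ν_i = 0.3797. Since K_p = g(X)·P^{1}, P = (K_p/g)^(1/1) = (2.1/0.3797)^(1/1) = 5.53 bar.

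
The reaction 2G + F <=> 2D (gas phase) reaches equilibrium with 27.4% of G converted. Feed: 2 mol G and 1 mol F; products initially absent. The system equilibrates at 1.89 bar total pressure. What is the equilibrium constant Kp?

Let X = conversion of G (basis 2 mol G); extent of reaction ξ = X.
Moles: n_G = 2 − 2X; n_F = 1 − X; n_D = 2X.
Total moles n_T = 3 − X.
At X = 0.274: n_G = 1.45, n_F = 0.726, n_D = 0.548, n_T = 2.73.
p_i = (n_i/n_T)·P. Kp = p_D^2 / (p_G^2 p_F) = 0.283 bar^-1.

Kp = 0.283 bar^-1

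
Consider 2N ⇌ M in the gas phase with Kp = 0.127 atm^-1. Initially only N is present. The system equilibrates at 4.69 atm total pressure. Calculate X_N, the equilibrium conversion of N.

X = 0.456

Basis: 1 mol N initially; let X = conversion of N. Extent ξ = 0.5X.
Species balance: n_N = 1 − X; n_M = 0.5X.
n_T = Σnᵢ = 1 − 0.5X.
Mole fractions y_i = n_i/n_T; Kp = p_M / (p_N^2) with p_i = y_i·P.
Equating to 0.127 atm^-1 and solving on 0 < X < 1: X = 0.456.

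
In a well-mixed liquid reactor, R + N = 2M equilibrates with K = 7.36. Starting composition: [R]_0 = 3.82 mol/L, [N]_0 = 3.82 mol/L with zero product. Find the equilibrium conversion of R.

X = 0.576

Let X = conversion of R; extent ξ = 3.82·X mol/L.
Concentrations: [R] = 3.82 − 3.82X; [N] = 3.82 − 3.82X; [M] = 7.64X.
K = [M]^2 / ([R] [N]).
Setting equal to 7.36 and solving for X on (0,1) gives X = 0.576.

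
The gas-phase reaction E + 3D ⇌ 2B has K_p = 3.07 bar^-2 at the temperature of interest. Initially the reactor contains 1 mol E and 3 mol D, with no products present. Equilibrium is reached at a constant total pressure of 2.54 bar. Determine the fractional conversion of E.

Take 1 mol E as basis and let X be its fractional conversion, so ξ = X.
At extent ξ: n_E = 1 − X; n_D = 3 − 3X; n_B = 2X.
Total moles n_T = 4 − 2X.
y_i = n_i/n_T, p_i = y_i·P. K_p = p_B^2 / (p_E p_D^3).
Substituting and setting equal to 3.07 bar^-2 gives a polynomial in X; the root in (0,1) is X = 0.616.

X = 0.616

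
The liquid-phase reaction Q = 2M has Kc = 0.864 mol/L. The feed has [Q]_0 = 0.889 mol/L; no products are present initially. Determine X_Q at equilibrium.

X = 0.386

Let X = conversion of Q; extent ξ = 0.889·X mol/L.
Concentrations: [Q] = 0.889 − 0.889X; [M] = 1.78X.
Kc = [M]^2 / ([Q]).
Setting equal to 0.864 and solving for X on (0,1) gives X = 0.386.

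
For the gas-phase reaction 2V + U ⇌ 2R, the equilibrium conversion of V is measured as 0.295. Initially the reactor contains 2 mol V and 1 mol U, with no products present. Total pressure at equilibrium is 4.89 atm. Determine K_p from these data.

K_p = 0.137 atm^-1

Take 2 mol V as basis and let X be its fractional conversion, so ξ = X.
Species balance: n_V = 2 − 2X; n_U = 1 − X; n_R = 2X.
Summing: n_T = 3 − X.
At X = 0.295: n_V = 1.41, n_U = 0.705, n_R = 0.59, n_T = 2.71.
p_i = (n_i/n_T)·P. K_p = p_R^2 / (p_V^2 p_U) = 0.137 atm^-1.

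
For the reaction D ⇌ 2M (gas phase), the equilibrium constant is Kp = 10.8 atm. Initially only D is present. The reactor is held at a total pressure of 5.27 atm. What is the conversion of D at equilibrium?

X = 0.582

Let X = conversion of D (basis 1 mol D); extent of reaction ξ = X.
At extent ξ: n_D = 1 − X; n_M = 2X.
Total moles n_T = 1 + X.
With p_i = (n_i/n_T)P, Kp = p_M^2 / (p_D).
Equating to 10.8 atm and solving on 0 < X < 1: X = 0.582.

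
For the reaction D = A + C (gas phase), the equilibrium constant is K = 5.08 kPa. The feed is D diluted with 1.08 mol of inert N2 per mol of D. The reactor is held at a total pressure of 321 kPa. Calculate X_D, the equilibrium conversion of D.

Let X = conversion of D (basis 1 mol D); extent of reaction ξ = X.
Moles: n_D = 1 − X; n_A = X; n_C = X; n_I = 1.08 (inert).
n_T = Σnᵢ = 2.08 + X.
Mole fractions y_i = n_i/n_T; K = p_A p_C / (p_D) with p_i = y_i·P.
This yields a degree-2 equation in X; solving on (0,1), X = 0.172.

X = 0.172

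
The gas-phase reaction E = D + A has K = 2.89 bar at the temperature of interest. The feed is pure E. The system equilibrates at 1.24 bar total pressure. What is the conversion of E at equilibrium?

X = 0.837

Basis: 1 mol E initially; let X = conversion of E. Extent ξ = X.
Mole table: n_E = 1 − X; n_D = X; n_A = X.
n_T = Σnᵢ = 1 + X.
y_i = n_i/n_T, p_i = y_i·P. K = p_D p_A / (p_E).
Equating to 2.89 bar and solving on 0 < X < 1: X = 0.837.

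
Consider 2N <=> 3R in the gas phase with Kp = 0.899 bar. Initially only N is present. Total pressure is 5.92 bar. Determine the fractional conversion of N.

X = 0.295

Let X = conversion of N (basis 1 mol N); extent of reaction ξ = 0.5X.
Mole table: n_N = 1 − X; n_R = 1.5X.
n_T = Σnᵢ = 1 + 0.5X.
With p_i = (n_i/n_T)P, Kp = p_R^3 / (p_N^2).
Setting this equal to 0.899 bar and taking the physical root (0 < X < 1) gives X = 0.295.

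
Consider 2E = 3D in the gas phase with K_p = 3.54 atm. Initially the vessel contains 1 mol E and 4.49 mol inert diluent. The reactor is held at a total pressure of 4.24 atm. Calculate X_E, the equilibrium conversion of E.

X = 0.606

Basis: 1 mol E initially; let X = conversion of E. Extent ξ = 0.5X.
Species balance: n_E = 1 − X; n_D = 1.5X; n_I = 4.49 (inert).
n_T = Σnᵢ = 5.49 + 0.5X.
y_i = n_i/n_T, p_i = y_i·P. K_p = p_D^3 / (p_E^2).
Setting this equal to 3.54 atm and taking the physical root (0 < X < 1) gives X = 0.606.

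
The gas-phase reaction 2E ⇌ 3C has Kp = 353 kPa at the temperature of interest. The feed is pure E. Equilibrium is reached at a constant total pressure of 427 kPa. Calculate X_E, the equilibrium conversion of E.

Take 1 mol E as basis and let X be its fractional conversion, so ξ = 0.5X.
Species balance: n_E = 1 − X; n_C = 1.5X.
n_T = Σnᵢ = 1 + 0.5X.
y_i = n_i/n_T, p_i = y_i·P. Kp = p_C^3 / (p_E^2).
This yields a degree-3 equation in X; solving on (0,1), X = 0.450.

X = 0.450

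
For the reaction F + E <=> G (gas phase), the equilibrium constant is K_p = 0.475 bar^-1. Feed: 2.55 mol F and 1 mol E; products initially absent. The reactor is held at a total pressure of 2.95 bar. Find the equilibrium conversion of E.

Let X = conversion of E (basis 1 mol E); extent of reaction ξ = X.
Moles: n_F = 2.55 − X; n_E = 1 − X; n_G = X.
Total moles n_T = 3.55 − X.
With p_i = (n_i/n_T)P, K_p = p_G / (p_F p_E).
Substituting and setting equal to 0.475 bar^-1 gives a polynomial in X; the root in (0,1) is X = 0.486.

X = 0.486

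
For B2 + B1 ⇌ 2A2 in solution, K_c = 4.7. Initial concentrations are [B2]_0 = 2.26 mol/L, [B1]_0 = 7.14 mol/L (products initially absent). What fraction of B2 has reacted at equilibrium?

X = 0.781

Let X = conversion of B2; extent ξ = 2.26·X mol/L.
Concentrations: [B2] = 2.26 − 2.26X; [B1] = 7.14 − 2.26X; [A2] = 4.52X.
K_c = [A2]^2 / ([B2] [B1]).
Equating to 4.7: the physical root is X = 0.781.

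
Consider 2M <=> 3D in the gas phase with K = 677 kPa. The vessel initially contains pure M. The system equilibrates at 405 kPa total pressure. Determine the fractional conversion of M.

Take 1 mol M as basis and let X be its fractional conversion, so ξ = 0.5X.
Species balance: n_M = 1 − X; n_D = 1.5X.
Summing: n_T = 1 + 0.5X.
y_i = n_i/n_T, p_i = y_i·P. K = p_D^3 / (p_M^2).
Substituting and setting equal to 677 kPa gives a polynomial in X; the root in (0,1) is X = 0.522.

X = 0.522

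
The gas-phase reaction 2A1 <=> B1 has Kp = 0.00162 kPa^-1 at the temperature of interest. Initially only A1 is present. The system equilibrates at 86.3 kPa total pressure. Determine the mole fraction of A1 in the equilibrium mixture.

Basis: 1 mol A1 initially; let X = conversion of A1. Extent ξ = 0.5X.
Moles: n_A1 = 1 − X; n_B1 = 0.5X.
n_T = Σnᵢ = 1 − 0.5X.
y_i = n_i/n_T, p_i = y_i·P. Kp = p_B1 / (p_A1^2).
Setting this equal to 0.00162 kPa^-1 and taking the physical root (0 < X < 1) gives X = 0.199.
Then n_A1 = 0.801, n_T = 0.9, so y_A1 = 0.889.

y_A1 = 0.889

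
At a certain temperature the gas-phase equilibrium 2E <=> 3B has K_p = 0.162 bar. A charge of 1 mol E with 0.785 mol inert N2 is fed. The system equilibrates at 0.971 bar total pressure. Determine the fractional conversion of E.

X = 0.346

Take 1 mol E as basis and let X be its fractional conversion, so ξ = 0.5X.
Species balance: n_E = 1 − X; n_B = 1.5X; n_I = 0.785 (inert).
Summing: n_T = 1.79 + 0.5X.
With p_i = (n_i/n_T)P, K_p = p_B^3 / (p_E^2).
This yields a degree-3 equation in X; solving on (0,1), X = 0.346.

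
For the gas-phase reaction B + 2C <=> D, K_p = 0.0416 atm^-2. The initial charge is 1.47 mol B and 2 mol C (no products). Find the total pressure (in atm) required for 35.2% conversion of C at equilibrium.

P = 5.87 atm

Take 2 mol C as basis and let X be its fractional conversion, so ξ = X.
Species balance: n_B = 1.47 − X; n_C = 2 − 2X; n_D = X.
n_T = Σnᵢ = 3.47 − 2X.
K_p = p_D / (p_B p_C^2) with p_i = (n_i/n_T)·P.
At X = 0.352: the mole-fraction product g(X) = Π y_i^ν_i = 1.434. Since K_p = g(X)·P^{-2}, P = (g/K_p)^(1/2) = (1.434/0.0416)^(1/2) = 5.87 atm.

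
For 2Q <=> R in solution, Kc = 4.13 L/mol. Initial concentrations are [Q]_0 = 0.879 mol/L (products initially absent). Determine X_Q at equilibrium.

X = 0.691

Let X = conversion of Q; extent ξ = 0.879X/2 mol/L.
Concentrations: [Q] = 0.879 − 0.879X; [R] = 0.44X.
Kc = [R] / ([Q]^2).
Setting equal to 4.13 and solving for X on (0,1) gives X = 0.691.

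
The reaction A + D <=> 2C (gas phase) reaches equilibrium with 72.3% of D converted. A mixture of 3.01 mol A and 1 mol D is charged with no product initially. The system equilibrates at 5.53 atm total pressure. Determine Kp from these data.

Kp = 3.3

Take 1 mol D as basis and let X be its fractional conversion, so ξ = X.
Mole table: n_A = 3.01 − X; n_D = 1 − X; n_C = 2X.
Total moles n_T = 4.01 (Δν = 0, constant).
At X = 0.723: n_A = 2.29, n_D = 0.277, n_C = 1.45, n_T = 4.01.
p_i = (n_i/n_T)·P. Kp = p_C^2 / (p_A p_D) = 3.3.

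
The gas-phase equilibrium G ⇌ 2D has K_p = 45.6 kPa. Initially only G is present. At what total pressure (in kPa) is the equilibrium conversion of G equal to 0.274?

P = 140 kPa

Basis: 1 mol G initially; let X = conversion of G. Extent ξ = X.
Species balance: n_G = 1 − X; n_D = 2X.
n_T = Σnᵢ = 1 + X.
K_p = p_D^2 / (p_G) with p_i = (n_i/n_T)·P.
At X = 0.274: the mole-fraction product g(X) = Π y_i^ν_i = 0.3247. Since K_p = g(X)·P^{1}, P = (K_p/g)^(1/1) = (45.6/0.3247)^(1/1) = 140 kPa.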